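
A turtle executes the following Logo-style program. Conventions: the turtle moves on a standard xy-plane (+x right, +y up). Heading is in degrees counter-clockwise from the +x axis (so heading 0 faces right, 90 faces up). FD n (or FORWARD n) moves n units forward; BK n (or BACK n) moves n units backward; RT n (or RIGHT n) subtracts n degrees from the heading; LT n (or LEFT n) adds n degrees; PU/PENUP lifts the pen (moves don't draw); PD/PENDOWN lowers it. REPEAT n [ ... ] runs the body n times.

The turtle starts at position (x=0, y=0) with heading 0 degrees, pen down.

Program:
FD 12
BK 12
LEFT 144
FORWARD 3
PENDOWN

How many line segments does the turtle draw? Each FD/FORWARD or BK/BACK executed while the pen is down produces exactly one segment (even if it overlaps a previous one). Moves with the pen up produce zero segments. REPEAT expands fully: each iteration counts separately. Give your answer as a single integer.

Answer: 3

Derivation:
Executing turtle program step by step:
Start: pos=(0,0), heading=0, pen down
FD 12: (0,0) -> (12,0) [heading=0, draw]
BK 12: (12,0) -> (0,0) [heading=0, draw]
LT 144: heading 0 -> 144
FD 3: (0,0) -> (-2.427,1.763) [heading=144, draw]
PD: pen down
Final: pos=(-2.427,1.763), heading=144, 3 segment(s) drawn
Segments drawn: 3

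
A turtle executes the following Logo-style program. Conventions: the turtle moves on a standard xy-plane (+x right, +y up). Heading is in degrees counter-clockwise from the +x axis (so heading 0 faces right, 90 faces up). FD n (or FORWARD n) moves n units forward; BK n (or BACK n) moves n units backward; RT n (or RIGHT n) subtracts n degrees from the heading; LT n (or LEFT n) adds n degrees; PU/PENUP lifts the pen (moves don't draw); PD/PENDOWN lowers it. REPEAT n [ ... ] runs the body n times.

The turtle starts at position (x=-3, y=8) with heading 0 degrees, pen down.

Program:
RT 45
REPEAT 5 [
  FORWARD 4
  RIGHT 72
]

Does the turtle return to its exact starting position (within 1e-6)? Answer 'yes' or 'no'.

Executing turtle program step by step:
Start: pos=(-3,8), heading=0, pen down
RT 45: heading 0 -> 315
REPEAT 5 [
  -- iteration 1/5 --
  FD 4: (-3,8) -> (-0.172,5.172) [heading=315, draw]
  RT 72: heading 315 -> 243
  -- iteration 2/5 --
  FD 4: (-0.172,5.172) -> (-1.988,1.608) [heading=243, draw]
  RT 72: heading 243 -> 171
  -- iteration 3/5 --
  FD 4: (-1.988,1.608) -> (-5.938,2.233) [heading=171, draw]
  RT 72: heading 171 -> 99
  -- iteration 4/5 --
  FD 4: (-5.938,2.233) -> (-6.564,6.184) [heading=99, draw]
  RT 72: heading 99 -> 27
  -- iteration 5/5 --
  FD 4: (-6.564,6.184) -> (-3,8) [heading=27, draw]
  RT 72: heading 27 -> 315
]
Final: pos=(-3,8), heading=315, 5 segment(s) drawn

Start position: (-3, 8)
Final position: (-3, 8)
Distance = 0; < 1e-6 -> CLOSED

Answer: yes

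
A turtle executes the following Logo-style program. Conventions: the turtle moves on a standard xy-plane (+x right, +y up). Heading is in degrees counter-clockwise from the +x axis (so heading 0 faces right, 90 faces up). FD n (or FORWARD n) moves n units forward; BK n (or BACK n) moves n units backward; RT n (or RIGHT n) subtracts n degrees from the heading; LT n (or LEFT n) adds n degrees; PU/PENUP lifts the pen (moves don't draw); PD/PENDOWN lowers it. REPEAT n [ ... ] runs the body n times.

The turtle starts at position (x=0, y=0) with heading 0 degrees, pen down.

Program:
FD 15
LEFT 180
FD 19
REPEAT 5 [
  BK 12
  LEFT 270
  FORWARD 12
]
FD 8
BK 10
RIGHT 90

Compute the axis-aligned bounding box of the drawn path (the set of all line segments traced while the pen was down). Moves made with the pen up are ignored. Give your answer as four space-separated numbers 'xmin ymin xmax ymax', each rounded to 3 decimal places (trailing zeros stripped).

Executing turtle program step by step:
Start: pos=(0,0), heading=0, pen down
FD 15: (0,0) -> (15,0) [heading=0, draw]
LT 180: heading 0 -> 180
FD 19: (15,0) -> (-4,0) [heading=180, draw]
REPEAT 5 [
  -- iteration 1/5 --
  BK 12: (-4,0) -> (8,0) [heading=180, draw]
  LT 270: heading 180 -> 90
  FD 12: (8,0) -> (8,12) [heading=90, draw]
  -- iteration 2/5 --
  BK 12: (8,12) -> (8,0) [heading=90, draw]
  LT 270: heading 90 -> 0
  FD 12: (8,0) -> (20,0) [heading=0, draw]
  -- iteration 3/5 --
  BK 12: (20,0) -> (8,0) [heading=0, draw]
  LT 270: heading 0 -> 270
  FD 12: (8,0) -> (8,-12) [heading=270, draw]
  -- iteration 4/5 --
  BK 12: (8,-12) -> (8,0) [heading=270, draw]
  LT 270: heading 270 -> 180
  FD 12: (8,0) -> (-4,0) [heading=180, draw]
  -- iteration 5/5 --
  BK 12: (-4,0) -> (8,0) [heading=180, draw]
  LT 270: heading 180 -> 90
  FD 12: (8,0) -> (8,12) [heading=90, draw]
]
FD 8: (8,12) -> (8,20) [heading=90, draw]
BK 10: (8,20) -> (8,10) [heading=90, draw]
RT 90: heading 90 -> 0
Final: pos=(8,10), heading=0, 14 segment(s) drawn

Segment endpoints: x in {-4, -4, 0, 8, 8, 8, 8, 8, 8, 8, 15, 20}, y in {-12, 0, 0, 0, 0, 0, 10, 12, 20}
xmin=-4, ymin=-12, xmax=20, ymax=20

Answer: -4 -12 20 20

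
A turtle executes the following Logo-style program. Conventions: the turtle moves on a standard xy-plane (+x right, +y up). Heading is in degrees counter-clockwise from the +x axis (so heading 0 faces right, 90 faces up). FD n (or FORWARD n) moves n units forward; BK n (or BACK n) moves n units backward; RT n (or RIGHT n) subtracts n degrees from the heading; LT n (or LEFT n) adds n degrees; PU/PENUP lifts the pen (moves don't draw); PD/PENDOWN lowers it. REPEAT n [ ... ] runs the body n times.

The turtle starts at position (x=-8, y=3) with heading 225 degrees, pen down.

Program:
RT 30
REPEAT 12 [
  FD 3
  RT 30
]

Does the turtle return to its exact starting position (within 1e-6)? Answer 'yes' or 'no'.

Answer: yes

Derivation:
Executing turtle program step by step:
Start: pos=(-8,3), heading=225, pen down
RT 30: heading 225 -> 195
REPEAT 12 [
  -- iteration 1/12 --
  FD 3: (-8,3) -> (-10.898,2.224) [heading=195, draw]
  RT 30: heading 195 -> 165
  -- iteration 2/12 --
  FD 3: (-10.898,2.224) -> (-13.796,3) [heading=165, draw]
  RT 30: heading 165 -> 135
  -- iteration 3/12 --
  FD 3: (-13.796,3) -> (-15.917,5.121) [heading=135, draw]
  RT 30: heading 135 -> 105
  -- iteration 4/12 --
  FD 3: (-15.917,5.121) -> (-16.693,8.019) [heading=105, draw]
  RT 30: heading 105 -> 75
  -- iteration 5/12 --
  FD 3: (-16.693,8.019) -> (-15.917,10.917) [heading=75, draw]
  RT 30: heading 75 -> 45
  -- iteration 6/12 --
  FD 3: (-15.917,10.917) -> (-13.796,13.038) [heading=45, draw]
  RT 30: heading 45 -> 15
  -- iteration 7/12 --
  FD 3: (-13.796,13.038) -> (-10.898,13.815) [heading=15, draw]
  RT 30: heading 15 -> 345
  -- iteration 8/12 --
  FD 3: (-10.898,13.815) -> (-8,13.038) [heading=345, draw]
  RT 30: heading 345 -> 315
  -- iteration 9/12 --
  FD 3: (-8,13.038) -> (-5.879,10.917) [heading=315, draw]
  RT 30: heading 315 -> 285
  -- iteration 10/12 --
  FD 3: (-5.879,10.917) -> (-5.102,8.019) [heading=285, draw]
  RT 30: heading 285 -> 255
  -- iteration 11/12 --
  FD 3: (-5.102,8.019) -> (-5.879,5.121) [heading=255, draw]
  RT 30: heading 255 -> 225
  -- iteration 12/12 --
  FD 3: (-5.879,5.121) -> (-8,3) [heading=225, draw]
  RT 30: heading 225 -> 195
]
Final: pos=(-8,3), heading=195, 12 segment(s) drawn

Start position: (-8, 3)
Final position: (-8, 3)
Distance = 0; < 1e-6 -> CLOSED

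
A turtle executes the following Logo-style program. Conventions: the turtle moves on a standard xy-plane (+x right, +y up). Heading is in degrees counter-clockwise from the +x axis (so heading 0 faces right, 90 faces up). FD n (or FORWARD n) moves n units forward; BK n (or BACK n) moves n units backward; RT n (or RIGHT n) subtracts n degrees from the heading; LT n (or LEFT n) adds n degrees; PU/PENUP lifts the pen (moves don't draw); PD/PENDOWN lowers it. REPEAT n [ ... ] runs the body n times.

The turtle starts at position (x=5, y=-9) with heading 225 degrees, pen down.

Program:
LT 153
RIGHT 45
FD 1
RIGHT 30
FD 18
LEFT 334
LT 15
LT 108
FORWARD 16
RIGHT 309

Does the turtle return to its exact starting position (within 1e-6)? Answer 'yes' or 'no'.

Executing turtle program step by step:
Start: pos=(5,-9), heading=225, pen down
LT 153: heading 225 -> 18
RT 45: heading 18 -> 333
FD 1: (5,-9) -> (5.891,-9.454) [heading=333, draw]
RT 30: heading 333 -> 303
FD 18: (5.891,-9.454) -> (15.695,-24.55) [heading=303, draw]
LT 334: heading 303 -> 277
LT 15: heading 277 -> 292
LT 108: heading 292 -> 40
FD 16: (15.695,-24.55) -> (27.951,-14.265) [heading=40, draw]
RT 309: heading 40 -> 91
Final: pos=(27.951,-14.265), heading=91, 3 segment(s) drawn

Start position: (5, -9)
Final position: (27.951, -14.265)
Distance = 23.547; >= 1e-6 -> NOT closed

Answer: no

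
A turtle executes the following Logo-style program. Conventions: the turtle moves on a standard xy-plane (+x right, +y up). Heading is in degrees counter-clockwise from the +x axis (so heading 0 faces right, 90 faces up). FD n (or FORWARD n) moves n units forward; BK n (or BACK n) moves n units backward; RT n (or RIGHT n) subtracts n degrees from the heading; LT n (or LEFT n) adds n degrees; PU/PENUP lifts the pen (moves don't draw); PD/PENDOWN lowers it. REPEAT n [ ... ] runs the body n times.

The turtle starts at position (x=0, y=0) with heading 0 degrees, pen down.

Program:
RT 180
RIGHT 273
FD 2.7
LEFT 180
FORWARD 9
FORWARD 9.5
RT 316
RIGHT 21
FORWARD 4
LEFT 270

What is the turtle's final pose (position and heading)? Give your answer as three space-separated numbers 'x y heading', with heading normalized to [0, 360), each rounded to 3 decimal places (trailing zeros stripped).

Executing turtle program step by step:
Start: pos=(0,0), heading=0, pen down
RT 180: heading 0 -> 180
RT 273: heading 180 -> 267
FD 2.7: (0,0) -> (-0.141,-2.696) [heading=267, draw]
LT 180: heading 267 -> 87
FD 9: (-0.141,-2.696) -> (0.33,6.291) [heading=87, draw]
FD 9.5: (0.33,6.291) -> (0.827,15.778) [heading=87, draw]
RT 316: heading 87 -> 131
RT 21: heading 131 -> 110
FD 4: (0.827,15.778) -> (-0.541,19.537) [heading=110, draw]
LT 270: heading 110 -> 20
Final: pos=(-0.541,19.537), heading=20, 4 segment(s) drawn

Answer: -0.541 19.537 20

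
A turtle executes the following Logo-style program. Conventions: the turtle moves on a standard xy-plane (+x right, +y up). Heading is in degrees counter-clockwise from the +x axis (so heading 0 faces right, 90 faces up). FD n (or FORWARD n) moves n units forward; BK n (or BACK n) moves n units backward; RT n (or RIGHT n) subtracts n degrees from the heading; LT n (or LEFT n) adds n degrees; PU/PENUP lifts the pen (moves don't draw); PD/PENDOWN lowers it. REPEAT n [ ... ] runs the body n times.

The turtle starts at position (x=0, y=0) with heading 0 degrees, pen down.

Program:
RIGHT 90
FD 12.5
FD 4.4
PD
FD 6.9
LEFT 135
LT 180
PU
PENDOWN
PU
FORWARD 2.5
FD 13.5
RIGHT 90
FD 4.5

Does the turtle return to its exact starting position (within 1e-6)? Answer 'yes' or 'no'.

Answer: no

Derivation:
Executing turtle program step by step:
Start: pos=(0,0), heading=0, pen down
RT 90: heading 0 -> 270
FD 12.5: (0,0) -> (0,-12.5) [heading=270, draw]
FD 4.4: (0,-12.5) -> (0,-16.9) [heading=270, draw]
PD: pen down
FD 6.9: (0,-16.9) -> (0,-23.8) [heading=270, draw]
LT 135: heading 270 -> 45
LT 180: heading 45 -> 225
PU: pen up
PD: pen down
PU: pen up
FD 2.5: (0,-23.8) -> (-1.768,-25.568) [heading=225, move]
FD 13.5: (-1.768,-25.568) -> (-11.314,-35.114) [heading=225, move]
RT 90: heading 225 -> 135
FD 4.5: (-11.314,-35.114) -> (-14.496,-31.932) [heading=135, move]
Final: pos=(-14.496,-31.932), heading=135, 3 segment(s) drawn

Start position: (0, 0)
Final position: (-14.496, -31.932)
Distance = 35.068; >= 1e-6 -> NOT closed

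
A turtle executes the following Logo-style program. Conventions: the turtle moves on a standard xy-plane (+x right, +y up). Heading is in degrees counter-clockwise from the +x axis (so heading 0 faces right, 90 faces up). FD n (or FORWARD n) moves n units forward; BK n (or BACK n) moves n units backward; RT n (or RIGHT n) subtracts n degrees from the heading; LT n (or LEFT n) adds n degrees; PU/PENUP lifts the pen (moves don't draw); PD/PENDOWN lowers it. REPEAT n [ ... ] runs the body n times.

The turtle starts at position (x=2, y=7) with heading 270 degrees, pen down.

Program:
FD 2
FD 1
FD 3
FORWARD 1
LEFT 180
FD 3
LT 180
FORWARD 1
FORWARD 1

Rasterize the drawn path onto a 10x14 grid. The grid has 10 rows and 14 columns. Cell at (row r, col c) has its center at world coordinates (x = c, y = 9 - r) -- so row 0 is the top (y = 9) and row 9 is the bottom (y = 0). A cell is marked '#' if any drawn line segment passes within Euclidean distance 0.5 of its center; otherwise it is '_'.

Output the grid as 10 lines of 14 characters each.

Segment 0: (2,7) -> (2,5)
Segment 1: (2,5) -> (2,4)
Segment 2: (2,4) -> (2,1)
Segment 3: (2,1) -> (2,0)
Segment 4: (2,0) -> (2,3)
Segment 5: (2,3) -> (2,2)
Segment 6: (2,2) -> (2,1)

Answer: ______________
______________
__#___________
__#___________
__#___________
__#___________
__#___________
__#___________
__#___________
__#___________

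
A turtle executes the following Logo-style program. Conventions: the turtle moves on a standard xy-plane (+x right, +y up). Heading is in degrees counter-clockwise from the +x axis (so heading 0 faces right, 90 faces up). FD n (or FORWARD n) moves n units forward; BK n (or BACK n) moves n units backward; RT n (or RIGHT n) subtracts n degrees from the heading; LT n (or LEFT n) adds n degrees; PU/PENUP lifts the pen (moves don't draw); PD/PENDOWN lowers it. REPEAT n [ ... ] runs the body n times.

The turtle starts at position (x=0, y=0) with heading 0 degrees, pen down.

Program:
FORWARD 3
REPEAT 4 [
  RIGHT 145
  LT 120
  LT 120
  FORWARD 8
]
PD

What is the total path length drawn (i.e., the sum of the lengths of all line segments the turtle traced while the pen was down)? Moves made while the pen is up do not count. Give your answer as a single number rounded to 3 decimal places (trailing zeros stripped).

Executing turtle program step by step:
Start: pos=(0,0), heading=0, pen down
FD 3: (0,0) -> (3,0) [heading=0, draw]
REPEAT 4 [
  -- iteration 1/4 --
  RT 145: heading 0 -> 215
  LT 120: heading 215 -> 335
  LT 120: heading 335 -> 95
  FD 8: (3,0) -> (2.303,7.97) [heading=95, draw]
  -- iteration 2/4 --
  RT 145: heading 95 -> 310
  LT 120: heading 310 -> 70
  LT 120: heading 70 -> 190
  FD 8: (2.303,7.97) -> (-5.576,6.58) [heading=190, draw]
  -- iteration 3/4 --
  RT 145: heading 190 -> 45
  LT 120: heading 45 -> 165
  LT 120: heading 165 -> 285
  FD 8: (-5.576,6.58) -> (-3.505,-1.147) [heading=285, draw]
  -- iteration 4/4 --
  RT 145: heading 285 -> 140
  LT 120: heading 140 -> 260
  LT 120: heading 260 -> 20
  FD 8: (-3.505,-1.147) -> (4.012,1.589) [heading=20, draw]
]
PD: pen down
Final: pos=(4.012,1.589), heading=20, 5 segment(s) drawn

Segment lengths:
  seg 1: (0,0) -> (3,0), length = 3
  seg 2: (3,0) -> (2.303,7.97), length = 8
  seg 3: (2.303,7.97) -> (-5.576,6.58), length = 8
  seg 4: (-5.576,6.58) -> (-3.505,-1.147), length = 8
  seg 5: (-3.505,-1.147) -> (4.012,1.589), length = 8
Total = 35

Answer: 35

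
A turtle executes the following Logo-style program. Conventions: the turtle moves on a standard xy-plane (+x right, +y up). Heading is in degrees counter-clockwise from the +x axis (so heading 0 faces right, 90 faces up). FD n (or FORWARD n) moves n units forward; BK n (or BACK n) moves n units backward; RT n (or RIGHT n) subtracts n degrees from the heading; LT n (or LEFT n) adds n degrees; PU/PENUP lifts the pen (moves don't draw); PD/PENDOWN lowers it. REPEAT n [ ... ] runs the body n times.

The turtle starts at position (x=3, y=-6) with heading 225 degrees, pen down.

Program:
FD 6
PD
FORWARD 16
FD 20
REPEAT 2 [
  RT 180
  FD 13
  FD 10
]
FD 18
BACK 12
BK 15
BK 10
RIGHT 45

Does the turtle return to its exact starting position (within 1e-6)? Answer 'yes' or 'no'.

Executing turtle program step by step:
Start: pos=(3,-6), heading=225, pen down
FD 6: (3,-6) -> (-1.243,-10.243) [heading=225, draw]
PD: pen down
FD 16: (-1.243,-10.243) -> (-12.556,-21.556) [heading=225, draw]
FD 20: (-12.556,-21.556) -> (-26.698,-35.698) [heading=225, draw]
REPEAT 2 [
  -- iteration 1/2 --
  RT 180: heading 225 -> 45
  FD 13: (-26.698,-35.698) -> (-17.506,-26.506) [heading=45, draw]
  FD 10: (-17.506,-26.506) -> (-10.435,-19.435) [heading=45, draw]
  -- iteration 2/2 --
  RT 180: heading 45 -> 225
  FD 13: (-10.435,-19.435) -> (-19.627,-28.627) [heading=225, draw]
  FD 10: (-19.627,-28.627) -> (-26.698,-35.698) [heading=225, draw]
]
FD 18: (-26.698,-35.698) -> (-39.426,-48.426) [heading=225, draw]
BK 12: (-39.426,-48.426) -> (-30.941,-39.941) [heading=225, draw]
BK 15: (-30.941,-39.941) -> (-20.335,-29.335) [heading=225, draw]
BK 10: (-20.335,-29.335) -> (-13.263,-22.263) [heading=225, draw]
RT 45: heading 225 -> 180
Final: pos=(-13.263,-22.263), heading=180, 11 segment(s) drawn

Start position: (3, -6)
Final position: (-13.263, -22.263)
Distance = 23; >= 1e-6 -> NOT closed

Answer: no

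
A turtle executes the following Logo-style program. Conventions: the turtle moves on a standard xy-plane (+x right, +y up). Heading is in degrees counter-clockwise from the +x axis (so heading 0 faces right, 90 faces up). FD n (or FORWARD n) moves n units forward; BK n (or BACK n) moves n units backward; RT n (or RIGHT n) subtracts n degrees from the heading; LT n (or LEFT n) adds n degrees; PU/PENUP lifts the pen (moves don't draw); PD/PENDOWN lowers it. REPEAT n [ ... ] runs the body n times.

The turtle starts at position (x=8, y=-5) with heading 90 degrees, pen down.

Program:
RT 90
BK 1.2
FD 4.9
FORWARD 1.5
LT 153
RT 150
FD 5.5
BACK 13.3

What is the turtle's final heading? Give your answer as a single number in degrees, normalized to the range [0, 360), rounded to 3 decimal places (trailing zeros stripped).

Answer: 3

Derivation:
Executing turtle program step by step:
Start: pos=(8,-5), heading=90, pen down
RT 90: heading 90 -> 0
BK 1.2: (8,-5) -> (6.8,-5) [heading=0, draw]
FD 4.9: (6.8,-5) -> (11.7,-5) [heading=0, draw]
FD 1.5: (11.7,-5) -> (13.2,-5) [heading=0, draw]
LT 153: heading 0 -> 153
RT 150: heading 153 -> 3
FD 5.5: (13.2,-5) -> (18.692,-4.712) [heading=3, draw]
BK 13.3: (18.692,-4.712) -> (5.411,-5.408) [heading=3, draw]
Final: pos=(5.411,-5.408), heading=3, 5 segment(s) drawn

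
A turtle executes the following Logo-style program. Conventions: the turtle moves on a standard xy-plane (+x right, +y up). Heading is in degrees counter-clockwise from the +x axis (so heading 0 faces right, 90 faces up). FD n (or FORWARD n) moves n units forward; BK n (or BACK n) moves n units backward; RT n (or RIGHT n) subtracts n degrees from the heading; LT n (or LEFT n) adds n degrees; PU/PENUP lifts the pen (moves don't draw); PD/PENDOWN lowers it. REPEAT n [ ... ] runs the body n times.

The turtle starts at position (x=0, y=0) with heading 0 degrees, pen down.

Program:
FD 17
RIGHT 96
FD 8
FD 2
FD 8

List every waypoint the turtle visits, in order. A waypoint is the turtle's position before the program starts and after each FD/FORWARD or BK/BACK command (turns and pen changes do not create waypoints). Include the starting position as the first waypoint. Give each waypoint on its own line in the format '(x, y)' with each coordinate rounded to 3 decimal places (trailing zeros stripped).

Executing turtle program step by step:
Start: pos=(0,0), heading=0, pen down
FD 17: (0,0) -> (17,0) [heading=0, draw]
RT 96: heading 0 -> 264
FD 8: (17,0) -> (16.164,-7.956) [heading=264, draw]
FD 2: (16.164,-7.956) -> (15.955,-9.945) [heading=264, draw]
FD 8: (15.955,-9.945) -> (15.118,-17.901) [heading=264, draw]
Final: pos=(15.118,-17.901), heading=264, 4 segment(s) drawn
Waypoints (5 total):
(0, 0)
(17, 0)
(16.164, -7.956)
(15.955, -9.945)
(15.118, -17.901)

Answer: (0, 0)
(17, 0)
(16.164, -7.956)
(15.955, -9.945)
(15.118, -17.901)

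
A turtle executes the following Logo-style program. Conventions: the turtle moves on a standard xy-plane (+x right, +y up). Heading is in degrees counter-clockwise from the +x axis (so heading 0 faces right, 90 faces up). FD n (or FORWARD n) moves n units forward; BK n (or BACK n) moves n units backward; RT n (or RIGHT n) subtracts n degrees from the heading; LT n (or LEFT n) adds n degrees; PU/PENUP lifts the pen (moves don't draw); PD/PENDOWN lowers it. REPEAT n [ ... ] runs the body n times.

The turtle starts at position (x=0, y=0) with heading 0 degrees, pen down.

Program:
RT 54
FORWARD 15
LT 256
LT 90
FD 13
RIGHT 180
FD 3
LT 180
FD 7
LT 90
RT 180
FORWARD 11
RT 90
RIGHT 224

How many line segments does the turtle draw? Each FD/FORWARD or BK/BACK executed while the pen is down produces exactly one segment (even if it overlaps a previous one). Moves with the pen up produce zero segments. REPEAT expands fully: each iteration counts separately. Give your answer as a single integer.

Executing turtle program step by step:
Start: pos=(0,0), heading=0, pen down
RT 54: heading 0 -> 306
FD 15: (0,0) -> (8.817,-12.135) [heading=306, draw]
LT 256: heading 306 -> 202
LT 90: heading 202 -> 292
FD 13: (8.817,-12.135) -> (13.687,-24.189) [heading=292, draw]
RT 180: heading 292 -> 112
FD 3: (13.687,-24.189) -> (12.563,-21.407) [heading=112, draw]
LT 180: heading 112 -> 292
FD 7: (12.563,-21.407) -> (15.185,-27.897) [heading=292, draw]
LT 90: heading 292 -> 22
RT 180: heading 22 -> 202
FD 11: (15.185,-27.897) -> (4.986,-32.018) [heading=202, draw]
RT 90: heading 202 -> 112
RT 224: heading 112 -> 248
Final: pos=(4.986,-32.018), heading=248, 5 segment(s) drawn
Segments drawn: 5

Answer: 5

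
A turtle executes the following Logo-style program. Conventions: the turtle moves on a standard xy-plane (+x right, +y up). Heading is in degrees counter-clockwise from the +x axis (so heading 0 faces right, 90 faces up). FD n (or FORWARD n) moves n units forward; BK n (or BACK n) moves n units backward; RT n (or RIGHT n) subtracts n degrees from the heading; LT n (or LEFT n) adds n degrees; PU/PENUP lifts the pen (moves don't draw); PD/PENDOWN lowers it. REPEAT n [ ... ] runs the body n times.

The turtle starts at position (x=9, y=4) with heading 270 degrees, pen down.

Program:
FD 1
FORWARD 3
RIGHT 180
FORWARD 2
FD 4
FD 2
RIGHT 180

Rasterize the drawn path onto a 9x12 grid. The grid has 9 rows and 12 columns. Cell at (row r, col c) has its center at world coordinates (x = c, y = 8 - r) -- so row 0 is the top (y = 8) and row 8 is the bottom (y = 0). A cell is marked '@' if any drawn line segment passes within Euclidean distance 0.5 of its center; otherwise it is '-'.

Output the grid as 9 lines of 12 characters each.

Segment 0: (9,4) -> (9,3)
Segment 1: (9,3) -> (9,0)
Segment 2: (9,0) -> (9,2)
Segment 3: (9,2) -> (9,6)
Segment 4: (9,6) -> (9,8)

Answer: ---------@--
---------@--
---------@--
---------@--
---------@--
---------@--
---------@--
---------@--
---------@--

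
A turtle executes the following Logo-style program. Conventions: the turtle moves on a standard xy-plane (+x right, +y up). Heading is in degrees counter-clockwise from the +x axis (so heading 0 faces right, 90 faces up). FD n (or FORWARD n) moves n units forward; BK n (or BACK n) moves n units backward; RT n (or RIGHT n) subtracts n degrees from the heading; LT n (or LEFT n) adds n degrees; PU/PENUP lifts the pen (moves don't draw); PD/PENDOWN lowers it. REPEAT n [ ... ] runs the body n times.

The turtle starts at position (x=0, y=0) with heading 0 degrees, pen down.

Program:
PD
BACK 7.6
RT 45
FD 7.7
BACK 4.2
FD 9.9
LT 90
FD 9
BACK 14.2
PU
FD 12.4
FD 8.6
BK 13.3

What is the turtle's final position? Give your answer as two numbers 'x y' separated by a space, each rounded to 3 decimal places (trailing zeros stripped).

Executing turtle program step by step:
Start: pos=(0,0), heading=0, pen down
PD: pen down
BK 7.6: (0,0) -> (-7.6,0) [heading=0, draw]
RT 45: heading 0 -> 315
FD 7.7: (-7.6,0) -> (-2.155,-5.445) [heading=315, draw]
BK 4.2: (-2.155,-5.445) -> (-5.125,-2.475) [heading=315, draw]
FD 9.9: (-5.125,-2.475) -> (1.875,-9.475) [heading=315, draw]
LT 90: heading 315 -> 45
FD 9: (1.875,-9.475) -> (8.239,-3.111) [heading=45, draw]
BK 14.2: (8.239,-3.111) -> (-1.802,-13.152) [heading=45, draw]
PU: pen up
FD 12.4: (-1.802,-13.152) -> (6.966,-4.384) [heading=45, move]
FD 8.6: (6.966,-4.384) -> (13.048,1.697) [heading=45, move]
BK 13.3: (13.048,1.697) -> (3.643,-7.707) [heading=45, move]
Final: pos=(3.643,-7.707), heading=45, 6 segment(s) drawn

Answer: 3.643 -7.707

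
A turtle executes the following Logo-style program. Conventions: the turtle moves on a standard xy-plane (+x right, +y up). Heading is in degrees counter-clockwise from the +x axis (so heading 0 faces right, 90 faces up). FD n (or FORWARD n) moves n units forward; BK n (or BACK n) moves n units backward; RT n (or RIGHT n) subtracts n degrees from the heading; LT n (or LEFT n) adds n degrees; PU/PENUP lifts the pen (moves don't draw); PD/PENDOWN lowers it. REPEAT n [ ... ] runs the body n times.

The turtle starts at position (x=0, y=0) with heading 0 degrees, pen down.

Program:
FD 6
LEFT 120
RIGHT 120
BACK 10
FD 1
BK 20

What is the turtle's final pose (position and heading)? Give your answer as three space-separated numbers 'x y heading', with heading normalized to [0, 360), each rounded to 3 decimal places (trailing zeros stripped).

Answer: -23 0 0

Derivation:
Executing turtle program step by step:
Start: pos=(0,0), heading=0, pen down
FD 6: (0,0) -> (6,0) [heading=0, draw]
LT 120: heading 0 -> 120
RT 120: heading 120 -> 0
BK 10: (6,0) -> (-4,0) [heading=0, draw]
FD 1: (-4,0) -> (-3,0) [heading=0, draw]
BK 20: (-3,0) -> (-23,0) [heading=0, draw]
Final: pos=(-23,0), heading=0, 4 segment(s) drawn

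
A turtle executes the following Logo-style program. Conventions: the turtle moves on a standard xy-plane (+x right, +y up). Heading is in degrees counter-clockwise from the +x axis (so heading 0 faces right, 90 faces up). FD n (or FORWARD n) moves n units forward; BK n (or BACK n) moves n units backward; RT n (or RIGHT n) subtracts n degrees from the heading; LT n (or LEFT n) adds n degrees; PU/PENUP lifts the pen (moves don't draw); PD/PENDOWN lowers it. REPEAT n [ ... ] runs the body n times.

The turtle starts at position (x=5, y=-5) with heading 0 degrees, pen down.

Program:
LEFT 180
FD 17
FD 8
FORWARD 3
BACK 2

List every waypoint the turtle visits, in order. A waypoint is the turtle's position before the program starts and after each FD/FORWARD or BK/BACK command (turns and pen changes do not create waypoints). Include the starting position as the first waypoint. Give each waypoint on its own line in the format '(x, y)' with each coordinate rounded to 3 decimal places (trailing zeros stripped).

Answer: (5, -5)
(-12, -5)
(-20, -5)
(-23, -5)
(-21, -5)

Derivation:
Executing turtle program step by step:
Start: pos=(5,-5), heading=0, pen down
LT 180: heading 0 -> 180
FD 17: (5,-5) -> (-12,-5) [heading=180, draw]
FD 8: (-12,-5) -> (-20,-5) [heading=180, draw]
FD 3: (-20,-5) -> (-23,-5) [heading=180, draw]
BK 2: (-23,-5) -> (-21,-5) [heading=180, draw]
Final: pos=(-21,-5), heading=180, 4 segment(s) drawn
Waypoints (5 total):
(5, -5)
(-12, -5)
(-20, -5)
(-23, -5)
(-21, -5)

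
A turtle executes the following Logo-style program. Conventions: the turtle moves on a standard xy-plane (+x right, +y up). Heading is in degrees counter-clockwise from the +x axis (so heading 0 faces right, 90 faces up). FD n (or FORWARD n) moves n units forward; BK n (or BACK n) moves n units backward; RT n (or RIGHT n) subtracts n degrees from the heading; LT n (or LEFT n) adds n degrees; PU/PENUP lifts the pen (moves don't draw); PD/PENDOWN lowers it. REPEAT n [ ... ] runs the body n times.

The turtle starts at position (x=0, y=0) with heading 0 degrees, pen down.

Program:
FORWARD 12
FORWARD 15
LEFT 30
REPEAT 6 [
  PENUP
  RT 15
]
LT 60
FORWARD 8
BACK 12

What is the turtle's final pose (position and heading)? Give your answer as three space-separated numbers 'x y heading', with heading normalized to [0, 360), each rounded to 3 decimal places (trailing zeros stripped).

Executing turtle program step by step:
Start: pos=(0,0), heading=0, pen down
FD 12: (0,0) -> (12,0) [heading=0, draw]
FD 15: (12,0) -> (27,0) [heading=0, draw]
LT 30: heading 0 -> 30
REPEAT 6 [
  -- iteration 1/6 --
  PU: pen up
  RT 15: heading 30 -> 15
  -- iteration 2/6 --
  PU: pen up
  RT 15: heading 15 -> 0
  -- iteration 3/6 --
  PU: pen up
  RT 15: heading 0 -> 345
  -- iteration 4/6 --
  PU: pen up
  RT 15: heading 345 -> 330
  -- iteration 5/6 --
  PU: pen up
  RT 15: heading 330 -> 315
  -- iteration 6/6 --
  PU: pen up
  RT 15: heading 315 -> 300
]
LT 60: heading 300 -> 0
FD 8: (27,0) -> (35,0) [heading=0, move]
BK 12: (35,0) -> (23,0) [heading=0, move]
Final: pos=(23,0), heading=0, 2 segment(s) drawn

Answer: 23 0 0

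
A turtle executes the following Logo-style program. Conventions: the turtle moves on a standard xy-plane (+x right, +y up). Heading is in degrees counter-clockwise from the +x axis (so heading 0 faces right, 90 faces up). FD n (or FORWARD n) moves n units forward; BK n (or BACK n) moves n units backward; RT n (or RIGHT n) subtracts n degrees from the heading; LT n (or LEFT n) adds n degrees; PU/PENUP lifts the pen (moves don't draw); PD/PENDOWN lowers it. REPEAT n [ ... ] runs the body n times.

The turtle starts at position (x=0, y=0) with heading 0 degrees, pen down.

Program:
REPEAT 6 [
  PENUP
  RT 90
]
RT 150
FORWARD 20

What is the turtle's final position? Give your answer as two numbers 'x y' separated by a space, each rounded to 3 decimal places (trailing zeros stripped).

Executing turtle program step by step:
Start: pos=(0,0), heading=0, pen down
REPEAT 6 [
  -- iteration 1/6 --
  PU: pen up
  RT 90: heading 0 -> 270
  -- iteration 2/6 --
  PU: pen up
  RT 90: heading 270 -> 180
  -- iteration 3/6 --
  PU: pen up
  RT 90: heading 180 -> 90
  -- iteration 4/6 --
  PU: pen up
  RT 90: heading 90 -> 0
  -- iteration 5/6 --
  PU: pen up
  RT 90: heading 0 -> 270
  -- iteration 6/6 --
  PU: pen up
  RT 90: heading 270 -> 180
]
RT 150: heading 180 -> 30
FD 20: (0,0) -> (17.321,10) [heading=30, move]
Final: pos=(17.321,10), heading=30, 0 segment(s) drawn

Answer: 17.321 10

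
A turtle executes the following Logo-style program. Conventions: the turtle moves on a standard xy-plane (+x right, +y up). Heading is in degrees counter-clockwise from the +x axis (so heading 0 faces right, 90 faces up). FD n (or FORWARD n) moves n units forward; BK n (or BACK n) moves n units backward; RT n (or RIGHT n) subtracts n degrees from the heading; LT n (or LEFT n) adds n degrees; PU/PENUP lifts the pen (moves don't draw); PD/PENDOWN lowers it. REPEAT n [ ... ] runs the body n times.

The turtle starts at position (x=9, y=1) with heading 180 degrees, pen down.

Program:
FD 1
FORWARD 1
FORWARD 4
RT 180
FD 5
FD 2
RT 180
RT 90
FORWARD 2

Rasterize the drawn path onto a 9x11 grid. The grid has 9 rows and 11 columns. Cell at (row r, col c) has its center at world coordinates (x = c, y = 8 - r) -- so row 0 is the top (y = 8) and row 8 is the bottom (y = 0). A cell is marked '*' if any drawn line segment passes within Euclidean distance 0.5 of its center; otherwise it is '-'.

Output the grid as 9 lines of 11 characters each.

Segment 0: (9,1) -> (8,1)
Segment 1: (8,1) -> (7,1)
Segment 2: (7,1) -> (3,1)
Segment 3: (3,1) -> (8,1)
Segment 4: (8,1) -> (10,1)
Segment 5: (10,1) -> (10,3)

Answer: -----------
-----------
-----------
-----------
-----------
----------*
----------*
---********
-----------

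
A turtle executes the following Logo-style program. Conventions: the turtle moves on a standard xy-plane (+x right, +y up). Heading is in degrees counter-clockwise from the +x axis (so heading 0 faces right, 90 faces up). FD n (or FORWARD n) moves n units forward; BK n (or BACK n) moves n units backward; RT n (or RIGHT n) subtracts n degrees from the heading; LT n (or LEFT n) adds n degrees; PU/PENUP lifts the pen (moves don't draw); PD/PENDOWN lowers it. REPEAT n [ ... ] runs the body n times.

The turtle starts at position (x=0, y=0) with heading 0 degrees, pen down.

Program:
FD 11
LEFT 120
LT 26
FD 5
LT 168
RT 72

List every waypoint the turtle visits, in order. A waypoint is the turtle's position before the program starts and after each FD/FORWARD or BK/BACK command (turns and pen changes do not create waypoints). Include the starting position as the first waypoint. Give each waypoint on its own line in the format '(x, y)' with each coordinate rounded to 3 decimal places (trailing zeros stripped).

Answer: (0, 0)
(11, 0)
(6.855, 2.796)

Derivation:
Executing turtle program step by step:
Start: pos=(0,0), heading=0, pen down
FD 11: (0,0) -> (11,0) [heading=0, draw]
LT 120: heading 0 -> 120
LT 26: heading 120 -> 146
FD 5: (11,0) -> (6.855,2.796) [heading=146, draw]
LT 168: heading 146 -> 314
RT 72: heading 314 -> 242
Final: pos=(6.855,2.796), heading=242, 2 segment(s) drawn
Waypoints (3 total):
(0, 0)
(11, 0)
(6.855, 2.796)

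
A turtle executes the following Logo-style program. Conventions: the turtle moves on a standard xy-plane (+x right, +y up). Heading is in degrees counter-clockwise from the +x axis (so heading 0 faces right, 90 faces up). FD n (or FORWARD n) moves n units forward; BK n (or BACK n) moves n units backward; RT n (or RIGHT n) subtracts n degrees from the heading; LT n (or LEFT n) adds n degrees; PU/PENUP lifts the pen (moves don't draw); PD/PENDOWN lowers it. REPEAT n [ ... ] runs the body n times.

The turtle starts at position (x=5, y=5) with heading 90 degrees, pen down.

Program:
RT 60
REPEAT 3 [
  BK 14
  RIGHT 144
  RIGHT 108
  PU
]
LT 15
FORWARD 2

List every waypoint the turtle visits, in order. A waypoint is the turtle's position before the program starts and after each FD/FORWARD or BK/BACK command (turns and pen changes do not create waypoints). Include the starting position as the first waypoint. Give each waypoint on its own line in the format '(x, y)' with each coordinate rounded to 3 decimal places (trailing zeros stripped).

Answer: (5, 5)
(-7.124, -2)
(3.28, -11.368)
(8.974, 1.422)
(10.949, 1.735)

Derivation:
Executing turtle program step by step:
Start: pos=(5,5), heading=90, pen down
RT 60: heading 90 -> 30
REPEAT 3 [
  -- iteration 1/3 --
  BK 14: (5,5) -> (-7.124,-2) [heading=30, draw]
  RT 144: heading 30 -> 246
  RT 108: heading 246 -> 138
  PU: pen up
  -- iteration 2/3 --
  BK 14: (-7.124,-2) -> (3.28,-11.368) [heading=138, move]
  RT 144: heading 138 -> 354
  RT 108: heading 354 -> 246
  PU: pen up
  -- iteration 3/3 --
  BK 14: (3.28,-11.368) -> (8.974,1.422) [heading=246, move]
  RT 144: heading 246 -> 102
  RT 108: heading 102 -> 354
  PU: pen up
]
LT 15: heading 354 -> 9
FD 2: (8.974,1.422) -> (10.949,1.735) [heading=9, move]
Final: pos=(10.949,1.735), heading=9, 1 segment(s) drawn
Waypoints (5 total):
(5, 5)
(-7.124, -2)
(3.28, -11.368)
(8.974, 1.422)
(10.949, 1.735)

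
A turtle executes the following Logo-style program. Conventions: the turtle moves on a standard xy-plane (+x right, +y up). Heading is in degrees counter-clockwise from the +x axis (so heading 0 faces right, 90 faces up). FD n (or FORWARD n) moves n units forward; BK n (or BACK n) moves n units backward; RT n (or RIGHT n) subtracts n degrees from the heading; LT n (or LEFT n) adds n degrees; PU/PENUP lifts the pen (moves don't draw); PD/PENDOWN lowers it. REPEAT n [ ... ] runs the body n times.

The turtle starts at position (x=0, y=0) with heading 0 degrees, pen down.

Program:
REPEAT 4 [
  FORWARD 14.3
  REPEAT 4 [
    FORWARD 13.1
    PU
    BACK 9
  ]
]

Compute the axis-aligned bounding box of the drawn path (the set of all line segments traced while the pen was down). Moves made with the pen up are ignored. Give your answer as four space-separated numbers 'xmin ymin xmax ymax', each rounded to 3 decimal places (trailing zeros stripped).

Answer: 0 0 27.4 0

Derivation:
Executing turtle program step by step:
Start: pos=(0,0), heading=0, pen down
REPEAT 4 [
  -- iteration 1/4 --
  FD 14.3: (0,0) -> (14.3,0) [heading=0, draw]
  REPEAT 4 [
    -- iteration 1/4 --
    FD 13.1: (14.3,0) -> (27.4,0) [heading=0, draw]
    PU: pen up
    BK 9: (27.4,0) -> (18.4,0) [heading=0, move]
    -- iteration 2/4 --
    FD 13.1: (18.4,0) -> (31.5,0) [heading=0, move]
    PU: pen up
    BK 9: (31.5,0) -> (22.5,0) [heading=0, move]
    -- iteration 3/4 --
    FD 13.1: (22.5,0) -> (35.6,0) [heading=0, move]
    PU: pen up
    BK 9: (35.6,0) -> (26.6,0) [heading=0, move]
    -- iteration 4/4 --
    FD 13.1: (26.6,0) -> (39.7,0) [heading=0, move]
    PU: pen up
    BK 9: (39.7,0) -> (30.7,0) [heading=0, move]
  ]
  -- iteration 2/4 --
  FD 14.3: (30.7,0) -> (45,0) [heading=0, move]
  REPEAT 4 [
    -- iteration 1/4 --
    FD 13.1: (45,0) -> (58.1,0) [heading=0, move]
    PU: pen up
    BK 9: (58.1,0) -> (49.1,0) [heading=0, move]
    -- iteration 2/4 --
    FD 13.1: (49.1,0) -> (62.2,0) [heading=0, move]
    PU: pen up
    BK 9: (62.2,0) -> (53.2,0) [heading=0, move]
    -- iteration 3/4 --
    FD 13.1: (53.2,0) -> (66.3,0) [heading=0, move]
    PU: pen up
    BK 9: (66.3,0) -> (57.3,0) [heading=0, move]
    -- iteration 4/4 --
    FD 13.1: (57.3,0) -> (70.4,0) [heading=0, move]
    PU: pen up
    BK 9: (70.4,0) -> (61.4,0) [heading=0, move]
  ]
  -- iteration 3/4 --
  FD 14.3: (61.4,0) -> (75.7,0) [heading=0, move]
  REPEAT 4 [
    -- iteration 1/4 --
    FD 13.1: (75.7,0) -> (88.8,0) [heading=0, move]
    PU: pen up
    BK 9: (88.8,0) -> (79.8,0) [heading=0, move]
    -- iteration 2/4 --
    FD 13.1: (79.8,0) -> (92.9,0) [heading=0, move]
    PU: pen up
    BK 9: (92.9,0) -> (83.9,0) [heading=0, move]
    -- iteration 3/4 --
    FD 13.1: (83.9,0) -> (97,0) [heading=0, move]
    PU: pen up
    BK 9: (97,0) -> (88,0) [heading=0, move]
    -- iteration 4/4 --
    FD 13.1: (88,0) -> (101.1,0) [heading=0, move]
    PU: pen up
    BK 9: (101.1,0) -> (92.1,0) [heading=0, move]
  ]
  -- iteration 4/4 --
  FD 14.3: (92.1,0) -> (106.4,0) [heading=0, move]
  REPEAT 4 [
    -- iteration 1/4 --
    FD 13.1: (106.4,0) -> (119.5,0) [heading=0, move]
    PU: pen up
    BK 9: (119.5,0) -> (110.5,0) [heading=0, move]
    -- iteration 2/4 --
    FD 13.1: (110.5,0) -> (123.6,0) [heading=0, move]
    PU: pen up
    BK 9: (123.6,0) -> (114.6,0) [heading=0, move]
    -- iteration 3/4 --
    FD 13.1: (114.6,0) -> (127.7,0) [heading=0, move]
    PU: pen up
    BK 9: (127.7,0) -> (118.7,0) [heading=0, move]
    -- iteration 4/4 --
    FD 13.1: (118.7,0) -> (131.8,0) [heading=0, move]
    PU: pen up
    BK 9: (131.8,0) -> (122.8,0) [heading=0, move]
  ]
]
Final: pos=(122.8,0), heading=0, 2 segment(s) drawn

Segment endpoints: x in {0, 14.3, 27.4}, y in {0}
xmin=0, ymin=0, xmax=27.4, ymax=0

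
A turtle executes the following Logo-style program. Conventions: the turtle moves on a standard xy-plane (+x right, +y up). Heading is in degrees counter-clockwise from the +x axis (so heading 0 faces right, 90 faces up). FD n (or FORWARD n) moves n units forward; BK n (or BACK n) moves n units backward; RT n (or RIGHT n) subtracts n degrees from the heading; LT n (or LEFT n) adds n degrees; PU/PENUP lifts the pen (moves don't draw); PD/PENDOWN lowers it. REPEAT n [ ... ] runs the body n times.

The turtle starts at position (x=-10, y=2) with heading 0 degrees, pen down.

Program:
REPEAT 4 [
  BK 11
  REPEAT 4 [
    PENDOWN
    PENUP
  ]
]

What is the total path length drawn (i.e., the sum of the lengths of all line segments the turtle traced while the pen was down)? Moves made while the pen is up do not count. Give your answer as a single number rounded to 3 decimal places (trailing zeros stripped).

Answer: 11

Derivation:
Executing turtle program step by step:
Start: pos=(-10,2), heading=0, pen down
REPEAT 4 [
  -- iteration 1/4 --
  BK 11: (-10,2) -> (-21,2) [heading=0, draw]
  REPEAT 4 [
    -- iteration 1/4 --
    PD: pen down
    PU: pen up
    -- iteration 2/4 --
    PD: pen down
    PU: pen up
    -- iteration 3/4 --
    PD: pen down
    PU: pen up
    -- iteration 4/4 --
    PD: pen down
    PU: pen up
  ]
  -- iteration 2/4 --
  BK 11: (-21,2) -> (-32,2) [heading=0, move]
  REPEAT 4 [
    -- iteration 1/4 --
    PD: pen down
    PU: pen up
    -- iteration 2/4 --
    PD: pen down
    PU: pen up
    -- iteration 3/4 --
    PD: pen down
    PU: pen up
    -- iteration 4/4 --
    PD: pen down
    PU: pen up
  ]
  -- iteration 3/4 --
  BK 11: (-32,2) -> (-43,2) [heading=0, move]
  REPEAT 4 [
    -- iteration 1/4 --
    PD: pen down
    PU: pen up
    -- iteration 2/4 --
    PD: pen down
    PU: pen up
    -- iteration 3/4 --
    PD: pen down
    PU: pen up
    -- iteration 4/4 --
    PD: pen down
    PU: pen up
  ]
  -- iteration 4/4 --
  BK 11: (-43,2) -> (-54,2) [heading=0, move]
  REPEAT 4 [
    -- iteration 1/4 --
    PD: pen down
    PU: pen up
    -- iteration 2/4 --
    PD: pen down
    PU: pen up
    -- iteration 3/4 --
    PD: pen down
    PU: pen up
    -- iteration 4/4 --
    PD: pen down
    PU: pen up
  ]
]
Final: pos=(-54,2), heading=0, 1 segment(s) drawn

Segment lengths:
  seg 1: (-10,2) -> (-21,2), length = 11
Total = 11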